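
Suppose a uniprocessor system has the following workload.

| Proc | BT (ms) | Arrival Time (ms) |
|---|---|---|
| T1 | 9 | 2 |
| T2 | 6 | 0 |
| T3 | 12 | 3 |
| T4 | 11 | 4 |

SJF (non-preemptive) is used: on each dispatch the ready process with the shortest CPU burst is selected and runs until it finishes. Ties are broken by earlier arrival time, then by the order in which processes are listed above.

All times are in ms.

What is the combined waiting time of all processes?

38

Timeline: | T2 0-6 | T1 6-15 | T4 15-26 | T3 26-38 |
Completion: T1=15  T2=6  T3=38  T4=26
Turnaround (C−A): T1=13  T2=6  T3=35  T4=22
Waiting = turnaround − burst: T1=4, T2=0, T3=23, T4=11
Total waiting = 4 + 0 + 23 + 11 = 38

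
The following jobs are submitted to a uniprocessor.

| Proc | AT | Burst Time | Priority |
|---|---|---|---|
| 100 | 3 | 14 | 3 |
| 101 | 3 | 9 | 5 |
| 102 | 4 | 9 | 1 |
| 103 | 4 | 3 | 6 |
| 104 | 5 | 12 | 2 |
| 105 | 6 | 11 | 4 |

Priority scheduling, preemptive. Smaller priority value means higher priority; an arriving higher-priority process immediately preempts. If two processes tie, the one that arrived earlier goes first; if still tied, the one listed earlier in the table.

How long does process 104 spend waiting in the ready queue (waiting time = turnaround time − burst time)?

8

Schedule: | idle 0-3 | 100 3-4 | 102 4-13 | 104 13-25 | 100 25-38 | 105 38-49 | 101 49-58 | 103 58-61 |
Completion: 100=38  101=58  102=13  103=61  104=25  105=49
Turnaround (C−A): 100=35  101=55  102=9  103=57  104=20  105=43
Waiting(104) = turnaround − burst = 20 − 12 = 8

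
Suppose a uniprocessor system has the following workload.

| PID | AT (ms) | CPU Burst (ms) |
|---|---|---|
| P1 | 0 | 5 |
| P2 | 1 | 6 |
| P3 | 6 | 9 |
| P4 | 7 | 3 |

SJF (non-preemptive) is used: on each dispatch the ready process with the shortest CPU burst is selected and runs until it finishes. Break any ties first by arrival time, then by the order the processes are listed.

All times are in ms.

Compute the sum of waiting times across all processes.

Gantt: | P1 0-5 | P2 5-11 | P4 11-14 | P3 14-23 |
Completion: P1=5  P2=11  P3=23  P4=14
Turnaround (C−A): P1=5  P2=10  P3=17  P4=7
Waiting = turnaround − burst: P1=0, P2=4, P3=8, P4=4
Total waiting = 0 + 4 + 8 + 4 = 16

16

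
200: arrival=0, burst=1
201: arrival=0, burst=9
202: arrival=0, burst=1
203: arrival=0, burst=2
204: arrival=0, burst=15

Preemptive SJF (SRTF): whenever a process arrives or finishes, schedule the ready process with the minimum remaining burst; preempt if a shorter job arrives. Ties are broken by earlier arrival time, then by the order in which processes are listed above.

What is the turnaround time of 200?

1

Timeline: | 200 0-1 | 202 1-2 | 203 2-4 | 201 4-13 | 204 13-28 |
Completion: 200=1  201=13  202=2  203=4  204=28
Turnaround (C−A): 200=1  201=13  202=2  203=4  204=28
Turnaround(200) = completion − arrival = 1 − 0 = 1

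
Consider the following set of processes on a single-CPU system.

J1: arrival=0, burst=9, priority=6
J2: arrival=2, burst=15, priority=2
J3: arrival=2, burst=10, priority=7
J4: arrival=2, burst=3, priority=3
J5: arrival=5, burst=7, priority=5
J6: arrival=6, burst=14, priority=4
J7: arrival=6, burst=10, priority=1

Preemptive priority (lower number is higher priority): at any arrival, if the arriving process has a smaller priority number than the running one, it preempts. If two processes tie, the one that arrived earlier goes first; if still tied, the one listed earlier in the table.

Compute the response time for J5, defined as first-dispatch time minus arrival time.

39

Timeline: | J1 0-2 | J2 2-6 | J7 6-16 | J2 16-27 | J4 27-30 | J6 30-44 | J5 44-51 | J1 51-58 | J3 58-68 |
Completion: J1=58  J2=27  J3=68  J4=30  J5=51  J6=44  J7=16
Turnaround (C−A): J1=58  J2=25  J3=66  J4=28  J5=46  J6=38  J7=10
Response(J5) = first start − arrival = 44 − 5 = 39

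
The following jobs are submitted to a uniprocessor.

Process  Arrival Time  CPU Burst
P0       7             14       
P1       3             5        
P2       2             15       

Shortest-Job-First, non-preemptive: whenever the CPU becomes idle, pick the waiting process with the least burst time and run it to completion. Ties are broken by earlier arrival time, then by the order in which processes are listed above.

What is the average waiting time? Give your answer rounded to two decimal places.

9.67

Gantt: | idle 0-2 | P2 2-17 | P1 17-22 | P0 22-36 |
Completion: P0=36  P1=22  P2=17
Waiting times: P0=15, P1=14, P2=0
Average waiting = (15+14+0) / 3 = 29/3 = 9.67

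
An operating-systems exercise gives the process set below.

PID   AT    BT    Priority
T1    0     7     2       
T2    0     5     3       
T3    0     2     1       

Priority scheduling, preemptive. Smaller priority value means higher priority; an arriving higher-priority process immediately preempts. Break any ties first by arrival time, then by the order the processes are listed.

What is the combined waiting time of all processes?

11

Timeline: | T3 0-2 | T1 2-9 | T2 9-14 |
Completion: T1=9  T2=14  T3=2
Waiting = turnaround − burst: T1=2, T2=9, T3=0
Total waiting = 2 + 9 + 0 = 11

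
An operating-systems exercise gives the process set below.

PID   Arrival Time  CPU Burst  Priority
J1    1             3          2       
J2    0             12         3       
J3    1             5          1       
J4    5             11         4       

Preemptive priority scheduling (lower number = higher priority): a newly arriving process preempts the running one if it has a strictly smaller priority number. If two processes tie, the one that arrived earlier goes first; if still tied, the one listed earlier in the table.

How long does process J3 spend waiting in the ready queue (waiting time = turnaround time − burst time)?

0

Schedule: | J2 0-1 | J3 1-6 | J1 6-9 | J2 9-20 | J4 20-31 |
Completion: J1=9  J2=20  J3=6  J4=31
Waiting(J3) = turnaround − burst = 5 − 5 = 0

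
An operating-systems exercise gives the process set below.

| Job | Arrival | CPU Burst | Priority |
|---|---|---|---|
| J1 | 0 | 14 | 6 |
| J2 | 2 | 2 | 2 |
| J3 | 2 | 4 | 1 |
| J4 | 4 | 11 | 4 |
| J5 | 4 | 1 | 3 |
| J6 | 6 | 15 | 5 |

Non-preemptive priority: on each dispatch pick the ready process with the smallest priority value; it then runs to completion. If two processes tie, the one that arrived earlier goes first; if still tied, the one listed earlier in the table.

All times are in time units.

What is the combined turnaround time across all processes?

Schedule: | J1 0-14 | J3 14-18 | J2 18-20 | J5 20-21 | J4 21-32 | J6 32-47 |
Completion: J1=14  J2=20  J3=18  J4=32  J5=21  J6=47
Turnaround (C−A): J1=14  J2=18  J3=16  J4=28  J5=17  J6=41
Turnaround = completion − arrival: J1=14, J2=18, J3=16, J4=28, J5=17, J6=41
Total turnaround = 14 + 18 + 16 + 28 + 17 + 41 = 134

134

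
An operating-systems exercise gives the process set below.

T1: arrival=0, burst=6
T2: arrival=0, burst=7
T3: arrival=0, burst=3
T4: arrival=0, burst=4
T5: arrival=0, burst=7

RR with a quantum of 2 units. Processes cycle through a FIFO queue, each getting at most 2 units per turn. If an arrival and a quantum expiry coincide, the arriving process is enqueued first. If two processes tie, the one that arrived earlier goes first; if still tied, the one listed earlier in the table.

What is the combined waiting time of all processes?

Gantt: | T1 0-2 | T2 2-4 | T3 4-6 | T4 6-8 | T5 8-10 | T1 10-12 | T2 12-14 | T3 14-15 | T4 15-17 | T5 17-19 | T1 19-21 | T2 21-23 | T5 23-25 | T2 25-26 | T5 26-27 |
Completion: T1=21  T2=26  T3=15  T4=17  T5=27
Waiting = turnaround − burst: T1=15, T2=19, T3=12, T4=13, T5=20
Total waiting = 15 + 19 + 12 + 13 + 20 = 79

79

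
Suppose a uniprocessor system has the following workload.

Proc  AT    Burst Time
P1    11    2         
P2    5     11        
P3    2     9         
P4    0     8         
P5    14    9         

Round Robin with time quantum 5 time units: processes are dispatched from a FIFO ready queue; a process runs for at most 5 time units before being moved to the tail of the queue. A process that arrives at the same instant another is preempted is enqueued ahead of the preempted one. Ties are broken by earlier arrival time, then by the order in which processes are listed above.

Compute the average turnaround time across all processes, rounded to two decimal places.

Gantt: | P4 0-5 | P3 5-10 | P2 10-15 | P4 15-18 | P3 18-22 | P1 22-24 | P5 24-29 | P2 29-34 | P5 34-38 | P2 38-39 |
Completion: P1=24  P2=39  P3=22  P4=18  P5=38
Turnaround (C−A): P1=13  P2=34  P3=20  P4=18  P5=24
Turnaround times: P1=13, P2=34, P3=20, P4=18, P5=24
Average turnaround = (13+34+20+18+24) / 5 = 109/5 = 21.80

21.80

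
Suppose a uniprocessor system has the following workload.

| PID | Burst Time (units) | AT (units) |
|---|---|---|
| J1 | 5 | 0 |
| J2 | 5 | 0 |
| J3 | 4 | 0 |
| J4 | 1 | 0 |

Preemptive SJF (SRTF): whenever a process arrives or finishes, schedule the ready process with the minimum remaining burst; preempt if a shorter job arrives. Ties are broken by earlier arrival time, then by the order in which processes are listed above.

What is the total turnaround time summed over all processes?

Timeline: | J4 0-1 | J3 1-5 | J1 5-10 | J2 10-15 |
Completion: J1=10  J2=15  J3=5  J4=1
Turnaround (C−A): J1=10  J2=15  J3=5  J4=1
Turnaround = completion − arrival: J1=10, J2=15, J3=5, J4=1
Total turnaround = 10 + 15 + 5 + 1 = 31

31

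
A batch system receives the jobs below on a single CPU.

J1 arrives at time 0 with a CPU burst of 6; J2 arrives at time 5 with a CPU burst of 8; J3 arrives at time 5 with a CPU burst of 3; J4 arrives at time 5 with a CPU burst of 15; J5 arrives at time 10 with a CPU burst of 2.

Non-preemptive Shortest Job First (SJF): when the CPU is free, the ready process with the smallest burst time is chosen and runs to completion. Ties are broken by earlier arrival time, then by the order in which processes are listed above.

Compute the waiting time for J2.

4

Schedule: | J1 0-6 | J3 6-9 | J2 9-17 | J5 17-19 | J4 19-34 |
Completion: J1=6  J2=17  J3=9  J4=34  J5=19
Turnaround (C−A): J1=6  J2=12  J3=4  J4=29  J5=9
Waiting(J2) = turnaround − burst = 12 − 8 = 4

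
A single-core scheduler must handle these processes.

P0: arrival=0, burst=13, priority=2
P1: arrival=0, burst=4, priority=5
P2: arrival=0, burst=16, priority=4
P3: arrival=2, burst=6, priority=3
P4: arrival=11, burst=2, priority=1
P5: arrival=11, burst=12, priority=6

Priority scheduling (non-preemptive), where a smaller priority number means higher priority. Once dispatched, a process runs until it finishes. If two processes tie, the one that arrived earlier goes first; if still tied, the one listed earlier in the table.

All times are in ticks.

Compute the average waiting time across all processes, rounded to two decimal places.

Timeline: | P0 0-13 | P4 13-15 | P3 15-21 | P2 21-37 | P1 37-41 | P5 41-53 |
Completion: P0=13  P1=41  P2=37  P3=21  P4=15  P5=53
Waiting times: P0=0, P1=37, P2=21, P3=13, P4=2, P5=30
Average waiting = (0+37+21+13+2+30) / 6 = 103/6 = 17.17

17.17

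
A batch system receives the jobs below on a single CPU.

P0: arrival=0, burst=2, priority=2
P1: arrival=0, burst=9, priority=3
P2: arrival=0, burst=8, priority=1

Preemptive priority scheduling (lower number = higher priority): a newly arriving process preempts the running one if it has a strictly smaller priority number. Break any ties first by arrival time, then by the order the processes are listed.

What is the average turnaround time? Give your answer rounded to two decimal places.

12.33

Timeline: | P2 0-8 | P0 8-10 | P1 10-19 |
Completion: P0=10  P1=19  P2=8
Turnaround times: P0=10, P1=19, P2=8
Average turnaround = (10+19+8) / 3 = 37/3 = 12.33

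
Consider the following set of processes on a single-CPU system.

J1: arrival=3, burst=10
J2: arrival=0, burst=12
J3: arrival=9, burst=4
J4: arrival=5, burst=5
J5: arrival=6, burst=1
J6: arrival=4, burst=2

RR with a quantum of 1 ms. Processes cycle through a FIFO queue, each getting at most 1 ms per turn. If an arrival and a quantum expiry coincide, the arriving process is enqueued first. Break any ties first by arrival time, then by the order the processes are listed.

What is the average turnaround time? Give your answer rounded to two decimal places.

Schedule: | J2 0-3 | J1 3-4 | J2 4-5 | J6 5-6 | J1 6-7 | J4 7-8 | J2 8-9 | J5 9-10 | J6 10-11 | J1 11-12 | J4 12-13 | J3 13-14 | J2 14-15 | J1 15-16 | J4 16-17 | J3 17-18 | J2 18-19 | J1 19-20 | J4 20-21 | J3 21-22 | J2 22-23 | J1 23-24 | J4 24-25 | J3 25-26 | J2 26-27 | J1 27-28 | J2 28-29 | J1 29-30 | J2 30-31 | J1 31-32 | J2 32-33 | J1 33-34 |
Completion: J1=34  J2=33  J3=26  J4=25  J5=10  J6=11
Turnaround times: J1=31, J2=33, J3=17, J4=20, J5=4, J6=7
Average turnaround = (31+33+17+20+4+7) / 6 = 112/6 = 18.67

18.67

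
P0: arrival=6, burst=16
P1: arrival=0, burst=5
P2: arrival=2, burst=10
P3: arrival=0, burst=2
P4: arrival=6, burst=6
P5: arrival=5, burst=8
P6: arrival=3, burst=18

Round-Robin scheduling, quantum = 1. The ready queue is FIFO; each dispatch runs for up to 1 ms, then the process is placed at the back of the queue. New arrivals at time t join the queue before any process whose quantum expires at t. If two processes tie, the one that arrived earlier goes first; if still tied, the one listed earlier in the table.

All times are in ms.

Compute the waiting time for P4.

26

Timeline: | P1 0-1 | P3 1-2 | P1 2-3 | P2 3-4 | P3 4-5 | P6 5-6 | P1 6-7 | P2 7-8 | P5 8-9 | P0 9-10 | P4 10-11 | P6 11-12 | P1 12-13 | P2 13-14 | P5 14-15 | P0 15-16 | P4 16-17 | P6 17-18 | P1 18-19 | P2 19-20 | P5 20-21 | P0 21-22 | P4 22-23 | P6 23-24 | P2 24-25 | P5 25-26 | P0 26-27 | P4 27-28 | P6 28-29 | P2 29-30 | P5 30-31 | P0 31-32 | P4 32-33 | P6 33-34 | P2 34-35 | P5 35-36 | P0 36-37 | P4 37-38 | P6 38-39 | P2 39-40 | P5 40-41 | P0 41-42 | P6 42-43 | P2 43-44 | P5 44-45 | P0 45-46 | P6 46-47 | P2 47-48 | P0 48-49 | P6 49-50 | P0 50-51 | P6 51-52 | P0 52-53 | P6 53-54 | P0 54-55 | P6 55-56 | P0 56-57 | P6 57-58 | P0 58-59 | P6 59-60 | P0 60-61 | P6 61-62 | P0 62-63 | P6 63-65 |
Completion: P0=63  P1=19  P2=48  P3=5  P4=38  P5=45  P6=65
Waiting(P4) = turnaround − burst = 32 − 6 = 26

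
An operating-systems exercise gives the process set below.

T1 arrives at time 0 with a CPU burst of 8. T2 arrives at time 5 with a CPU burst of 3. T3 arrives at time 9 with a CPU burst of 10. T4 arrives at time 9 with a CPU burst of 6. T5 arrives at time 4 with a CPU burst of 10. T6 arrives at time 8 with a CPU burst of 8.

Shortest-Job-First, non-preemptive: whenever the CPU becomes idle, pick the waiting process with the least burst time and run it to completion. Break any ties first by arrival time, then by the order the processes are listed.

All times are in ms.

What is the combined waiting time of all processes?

61

Timeline: | T1 0-8 | T2 8-11 | T4 11-17 | T6 17-25 | T5 25-35 | T3 35-45 |
Completion: T1=8  T2=11  T3=45  T4=17  T5=35  T6=25
Turnaround (C−A): T1=8  T2=6  T3=36  T4=8  T5=31  T6=17
Waiting = turnaround − burst: T1=0, T2=3, T3=26, T4=2, T5=21, T6=9
Total waiting = 0 + 3 + 26 + 2 + 21 + 9 = 61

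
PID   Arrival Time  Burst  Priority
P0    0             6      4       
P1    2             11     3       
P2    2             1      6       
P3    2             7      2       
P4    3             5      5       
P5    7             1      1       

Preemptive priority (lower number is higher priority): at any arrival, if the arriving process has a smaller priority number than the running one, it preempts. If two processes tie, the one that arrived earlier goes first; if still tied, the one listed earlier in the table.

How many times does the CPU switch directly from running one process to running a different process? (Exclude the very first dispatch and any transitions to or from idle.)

7

Gantt: | P0 0-2 | P3 2-7 | P5 7-8 | P3 8-10 | P1 10-21 | P0 21-25 | P4 25-30 | P2 30-31 |
Completion: P0=25  P1=21  P2=31  P3=10  P4=30  P5=8
Turnaround (C−A): P0=25  P1=19  P2=29  P3=8  P4=27  P5=1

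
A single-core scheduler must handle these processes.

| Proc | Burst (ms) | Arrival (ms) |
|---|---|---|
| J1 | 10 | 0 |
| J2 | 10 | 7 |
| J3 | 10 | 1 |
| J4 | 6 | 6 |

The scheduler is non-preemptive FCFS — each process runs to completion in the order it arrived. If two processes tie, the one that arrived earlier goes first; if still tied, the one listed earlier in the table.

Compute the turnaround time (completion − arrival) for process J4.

Schedule: | J1 0-10 | J3 10-20 | J4 20-26 | J2 26-36 |
Completion: J1=10  J2=36  J3=20  J4=26
Turnaround(J4) = completion − arrival = 26 − 6 = 20

20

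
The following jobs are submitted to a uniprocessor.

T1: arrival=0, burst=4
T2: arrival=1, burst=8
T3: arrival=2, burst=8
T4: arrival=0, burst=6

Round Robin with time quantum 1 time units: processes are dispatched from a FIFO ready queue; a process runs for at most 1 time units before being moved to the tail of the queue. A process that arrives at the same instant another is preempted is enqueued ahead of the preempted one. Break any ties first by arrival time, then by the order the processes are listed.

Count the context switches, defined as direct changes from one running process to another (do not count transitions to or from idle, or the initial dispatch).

25

Gantt: | T1 0-1 | T4 1-2 | T2 2-3 | T1 3-4 | T3 4-5 | T4 5-6 | T2 6-7 | T1 7-8 | T3 8-9 | T4 9-10 | T2 10-11 | T1 11-12 | T3 12-13 | T4 13-14 | T2 14-15 | T3 15-16 | T4 16-17 | T2 17-18 | T3 18-19 | T4 19-20 | T2 20-21 | T3 21-22 | T2 22-23 | T3 23-24 | T2 24-25 | T3 25-26 |
Completion: T1=12  T2=25  T3=26  T4=20
Turnaround (C−A): T1=12  T2=24  T3=24  T4=20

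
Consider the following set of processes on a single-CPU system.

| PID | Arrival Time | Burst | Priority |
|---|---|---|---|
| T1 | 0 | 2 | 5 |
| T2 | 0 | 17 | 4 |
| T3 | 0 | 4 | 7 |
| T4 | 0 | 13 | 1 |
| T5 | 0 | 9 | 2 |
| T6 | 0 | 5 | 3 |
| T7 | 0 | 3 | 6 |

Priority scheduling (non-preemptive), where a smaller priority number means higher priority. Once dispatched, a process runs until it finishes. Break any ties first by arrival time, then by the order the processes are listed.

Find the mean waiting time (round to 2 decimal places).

28.71

Schedule: | T4 0-13 | T5 13-22 | T6 22-27 | T2 27-44 | T1 44-46 | T7 46-49 | T3 49-53 |
Completion: T1=46  T2=44  T3=53  T4=13  T5=22  T6=27  T7=49
Waiting times: T1=44, T2=27, T3=49, T4=0, T5=13, T6=22, T7=46
Average waiting = (44+27+49+0+13+22+46) / 7 = 201/7 = 28.71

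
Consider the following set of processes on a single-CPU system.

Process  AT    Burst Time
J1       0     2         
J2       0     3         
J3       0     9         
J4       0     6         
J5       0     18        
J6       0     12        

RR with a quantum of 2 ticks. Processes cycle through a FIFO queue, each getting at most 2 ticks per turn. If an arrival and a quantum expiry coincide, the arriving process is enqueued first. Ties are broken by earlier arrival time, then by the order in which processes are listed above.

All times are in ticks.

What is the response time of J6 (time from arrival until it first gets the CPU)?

Schedule: | J1 0-2 | J2 2-4 | J3 4-6 | J4 6-8 | J5 8-10 | J6 10-12 | J2 12-13 | J3 13-15 | J4 15-17 | J5 17-19 | J6 19-21 | J3 21-23 | J4 23-25 | J5 25-27 | J6 27-29 | J3 29-31 | J5 31-33 | J6 33-35 | J3 35-36 | J5 36-38 | J6 38-40 | J5 40-42 | J6 42-44 | J5 44-50 |
Completion: J1=2  J2=13  J3=36  J4=25  J5=50  J6=44
Turnaround (C−A): J1=2  J2=13  J3=36  J4=25  J5=50  J6=44
Response(J6) = first start − arrival = 10 − 0 = 10

10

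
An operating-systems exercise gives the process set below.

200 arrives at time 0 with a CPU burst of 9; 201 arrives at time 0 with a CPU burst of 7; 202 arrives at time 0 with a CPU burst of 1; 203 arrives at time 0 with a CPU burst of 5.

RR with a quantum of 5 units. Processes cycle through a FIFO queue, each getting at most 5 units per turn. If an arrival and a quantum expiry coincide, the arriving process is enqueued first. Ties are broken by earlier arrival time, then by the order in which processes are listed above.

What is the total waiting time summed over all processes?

Timeline: | 200 0-5 | 201 5-10 | 202 10-11 | 203 11-16 | 200 16-20 | 201 20-22 |
Completion: 200=20  201=22  202=11  203=16
Turnaround (C−A): 200=20  201=22  202=11  203=16
Waiting = turnaround − burst: 200=11, 201=15, 202=10, 203=11
Total waiting = 11 + 15 + 10 + 11 = 47

47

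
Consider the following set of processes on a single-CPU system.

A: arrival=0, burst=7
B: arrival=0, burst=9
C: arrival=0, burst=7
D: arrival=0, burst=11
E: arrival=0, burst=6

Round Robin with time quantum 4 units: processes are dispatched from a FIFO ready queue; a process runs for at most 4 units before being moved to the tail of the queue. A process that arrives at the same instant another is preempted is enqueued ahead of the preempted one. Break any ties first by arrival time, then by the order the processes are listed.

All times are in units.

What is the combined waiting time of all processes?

126

Timeline: | A 0-4 | B 4-8 | C 8-12 | D 12-16 | E 16-20 | A 20-23 | B 23-27 | C 27-30 | D 30-34 | E 34-36 | B 36-37 | D 37-40 |
Completion: A=23  B=37  C=30  D=40  E=36
Turnaround (C−A): A=23  B=37  C=30  D=40  E=36
Waiting = turnaround − burst: A=16, B=28, C=23, D=29, E=30
Total waiting = 16 + 28 + 23 + 29 + 30 = 126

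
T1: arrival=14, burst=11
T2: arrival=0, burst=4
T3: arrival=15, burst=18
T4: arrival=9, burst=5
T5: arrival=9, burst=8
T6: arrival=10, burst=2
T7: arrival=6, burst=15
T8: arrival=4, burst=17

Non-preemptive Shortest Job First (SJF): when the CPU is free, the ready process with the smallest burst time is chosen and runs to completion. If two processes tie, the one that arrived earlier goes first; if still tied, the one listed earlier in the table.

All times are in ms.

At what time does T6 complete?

23

Timeline: | T2 0-4 | T8 4-21 | T6 21-23 | T4 23-28 | T5 28-36 | T1 36-47 | T7 47-62 | T3 62-80 |
Completion: T1=47  T2=4  T3=80  T4=28  T5=36  T6=23  T7=62  T8=21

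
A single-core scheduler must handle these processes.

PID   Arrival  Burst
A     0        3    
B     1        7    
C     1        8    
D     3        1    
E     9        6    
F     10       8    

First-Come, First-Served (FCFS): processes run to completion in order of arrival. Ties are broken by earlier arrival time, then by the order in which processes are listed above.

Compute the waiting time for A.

Timeline: | A 0-3 | B 3-10 | C 10-18 | D 18-19 | E 19-25 | F 25-33 |
Completion: A=3  B=10  C=18  D=19  E=25  F=33
Waiting(A) = turnaround − burst = 3 − 3 = 0

0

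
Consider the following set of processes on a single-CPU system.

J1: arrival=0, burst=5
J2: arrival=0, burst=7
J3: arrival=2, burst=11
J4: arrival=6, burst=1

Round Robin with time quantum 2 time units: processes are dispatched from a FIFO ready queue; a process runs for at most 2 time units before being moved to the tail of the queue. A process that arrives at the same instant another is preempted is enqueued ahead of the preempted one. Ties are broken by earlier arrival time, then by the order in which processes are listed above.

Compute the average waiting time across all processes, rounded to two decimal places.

Schedule: | J1 0-2 | J2 2-4 | J3 4-6 | J1 6-8 | J2 8-10 | J4 10-11 | J3 11-13 | J1 13-14 | J2 14-16 | J3 16-18 | J2 18-19 | J3 19-24 |
Completion: J1=14  J2=19  J3=24  J4=11
Turnaround (C−A): J1=14  J2=19  J3=22  J4=5
Waiting times: J1=9, J2=12, J3=11, J4=4
Average waiting = (9+12+11+4) / 4 = 36/4 = 9.00

9.00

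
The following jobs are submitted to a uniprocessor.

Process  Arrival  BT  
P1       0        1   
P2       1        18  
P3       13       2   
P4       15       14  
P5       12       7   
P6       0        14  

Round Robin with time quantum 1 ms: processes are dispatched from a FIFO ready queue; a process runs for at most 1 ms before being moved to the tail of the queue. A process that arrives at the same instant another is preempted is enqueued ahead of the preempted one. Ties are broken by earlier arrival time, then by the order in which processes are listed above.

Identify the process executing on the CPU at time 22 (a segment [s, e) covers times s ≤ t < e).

Timeline: | P1 0-1 | P6 1-2 | P2 2-3 | P6 3-4 | P2 4-5 | P6 5-6 | P2 6-7 | P6 7-8 | P2 8-9 | P6 9-10 | P2 10-11 | P6 11-12 | P2 12-13 | P5 13-14 | P6 14-15 | P3 15-16 | P2 16-17 | P5 17-18 | P4 18-19 | P6 19-20 | P3 20-21 | P2 21-22 | P5 22-23 | P4 23-24 | P6 24-25 | P2 25-26 | P5 26-27 | P4 27-28 | P6 28-29 | P2 29-30 | P5 30-31 | P4 31-32 | P6 32-33 | P2 33-34 | P5 34-35 | P4 35-36 | P6 36-37 | P2 37-38 | P5 38-39 | P4 39-40 | P6 40-41 | P2 41-42 | P4 42-43 | P6 43-44 | P2 44-45 | P4 45-46 | P2 46-47 | P4 47-48 | P2 48-49 | P4 49-50 | P2 50-51 | P4 51-52 | P2 52-53 | P4 53-56 |
Completion: P1=1  P2=53  P3=21  P4=56  P5=39  P6=44

P5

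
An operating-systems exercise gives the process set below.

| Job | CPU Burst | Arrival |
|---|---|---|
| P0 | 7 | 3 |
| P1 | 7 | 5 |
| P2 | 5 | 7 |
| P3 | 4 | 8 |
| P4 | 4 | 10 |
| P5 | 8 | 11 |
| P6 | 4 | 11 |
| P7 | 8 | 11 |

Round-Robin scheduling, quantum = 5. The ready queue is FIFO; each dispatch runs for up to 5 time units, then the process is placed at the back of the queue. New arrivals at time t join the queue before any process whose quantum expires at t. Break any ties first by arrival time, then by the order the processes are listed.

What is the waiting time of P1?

32

Gantt: | idle 0-3 | P0 3-8 | P1 8-13 | P2 13-18 | P3 18-22 | P0 22-24 | P4 24-28 | P5 28-33 | P6 33-37 | P7 37-42 | P1 42-44 | P5 44-47 | P7 47-50 |
Completion: P0=24  P1=44  P2=18  P3=22  P4=28  P5=47  P6=37  P7=50
Turnaround (C−A): P0=21  P1=39  P2=11  P3=14  P4=18  P5=36  P6=26  P7=39
Waiting(P1) = turnaround − burst = 39 − 7 = 32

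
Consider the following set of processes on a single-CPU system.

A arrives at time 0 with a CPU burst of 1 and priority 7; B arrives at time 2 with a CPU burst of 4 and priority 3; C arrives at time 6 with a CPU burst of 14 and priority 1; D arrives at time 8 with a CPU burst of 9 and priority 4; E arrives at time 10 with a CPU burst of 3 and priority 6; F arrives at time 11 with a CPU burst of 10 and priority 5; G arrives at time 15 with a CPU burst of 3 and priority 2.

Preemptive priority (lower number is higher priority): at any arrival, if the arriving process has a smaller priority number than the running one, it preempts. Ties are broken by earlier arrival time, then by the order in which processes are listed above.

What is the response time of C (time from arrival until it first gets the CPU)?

0

Gantt: | A 0-1 | idle 1-2 | B 2-6 | C 6-20 | G 20-23 | D 23-32 | F 32-42 | E 42-45 |
Completion: A=1  B=6  C=20  D=32  E=45  F=42  G=23
Turnaround (C−A): A=1  B=4  C=14  D=24  E=35  F=31  G=8
Response(C) = first start − arrival = 6 − 6 = 0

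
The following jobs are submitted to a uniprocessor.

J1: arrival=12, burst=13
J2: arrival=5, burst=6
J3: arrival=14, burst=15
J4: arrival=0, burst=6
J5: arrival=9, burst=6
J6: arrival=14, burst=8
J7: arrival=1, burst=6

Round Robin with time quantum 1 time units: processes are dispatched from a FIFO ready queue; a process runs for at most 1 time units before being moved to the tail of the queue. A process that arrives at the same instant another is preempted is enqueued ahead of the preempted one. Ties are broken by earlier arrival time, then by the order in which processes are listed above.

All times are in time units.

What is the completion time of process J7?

Timeline: | J4 0-1 | J7 1-2 | J4 2-3 | J7 3-4 | J4 4-5 | J7 5-6 | J2 6-7 | J4 7-8 | J7 8-9 | J2 9-10 | J4 10-11 | J5 11-12 | J7 12-13 | J2 13-14 | J4 14-15 | J1 15-16 | J5 16-17 | J7 17-18 | J3 18-19 | J6 19-20 | J2 20-21 | J1 21-22 | J5 22-23 | J3 23-24 | J6 24-25 | J2 25-26 | J1 26-27 | J5 27-28 | J3 28-29 | J6 29-30 | J2 30-31 | J1 31-32 | J5 32-33 | J3 33-34 | J6 34-35 | J1 35-36 | J5 36-37 | J3 37-38 | J6 38-39 | J1 39-40 | J3 40-41 | J6 41-42 | J1 42-43 | J3 43-44 | J6 44-45 | J1 45-46 | J3 46-47 | J6 47-48 | J1 48-49 | J3 49-50 | J1 50-51 | J3 51-52 | J1 52-53 | J3 53-54 | J1 54-55 | J3 55-56 | J1 56-57 | J3 57-60 |
Completion: J1=57  J2=31  J3=60  J4=15  J5=37  J6=48  J7=18
Turnaround (C−A): J1=45  J2=26  J3=46  J4=15  J5=28  J6=34  J7=17

18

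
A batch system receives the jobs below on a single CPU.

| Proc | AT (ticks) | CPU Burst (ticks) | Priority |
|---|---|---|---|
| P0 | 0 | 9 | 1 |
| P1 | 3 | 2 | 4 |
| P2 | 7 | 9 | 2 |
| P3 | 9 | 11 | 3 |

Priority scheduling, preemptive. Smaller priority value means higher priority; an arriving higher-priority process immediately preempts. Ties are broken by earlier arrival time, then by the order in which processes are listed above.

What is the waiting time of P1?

Schedule: | P0 0-9 | P2 9-18 | P3 18-29 | P1 29-31 |
Completion: P0=9  P1=31  P2=18  P3=29
Turnaround (C−A): P0=9  P1=28  P2=11  P3=20
Waiting(P1) = turnaround − burst = 28 − 2 = 26

26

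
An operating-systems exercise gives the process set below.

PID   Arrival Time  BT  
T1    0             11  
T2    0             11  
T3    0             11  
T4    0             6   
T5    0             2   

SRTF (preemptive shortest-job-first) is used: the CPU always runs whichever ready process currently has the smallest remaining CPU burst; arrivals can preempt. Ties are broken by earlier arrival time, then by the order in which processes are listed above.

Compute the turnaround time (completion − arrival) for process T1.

19

Gantt: | T5 0-2 | T4 2-8 | T1 8-19 | T2 19-30 | T3 30-41 |
Completion: T1=19  T2=30  T3=41  T4=8  T5=2
Turnaround (C−A): T1=19  T2=30  T3=41  T4=8  T5=2
Turnaround(T1) = completion − arrival = 19 − 0 = 19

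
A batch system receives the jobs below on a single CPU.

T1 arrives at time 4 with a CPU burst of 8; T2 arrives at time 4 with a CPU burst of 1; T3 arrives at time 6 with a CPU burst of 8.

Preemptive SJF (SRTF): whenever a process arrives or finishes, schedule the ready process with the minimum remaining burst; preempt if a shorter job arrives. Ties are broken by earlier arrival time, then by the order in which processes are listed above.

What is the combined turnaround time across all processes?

Gantt: | idle 0-4 | T2 4-5 | T1 5-13 | T3 13-21 |
Completion: T1=13  T2=5  T3=21
Turnaround (C−A): T1=9  T2=1  T3=15
Turnaround = completion − arrival: T1=9, T2=1, T3=15
Total turnaround = 9 + 1 + 15 = 25

25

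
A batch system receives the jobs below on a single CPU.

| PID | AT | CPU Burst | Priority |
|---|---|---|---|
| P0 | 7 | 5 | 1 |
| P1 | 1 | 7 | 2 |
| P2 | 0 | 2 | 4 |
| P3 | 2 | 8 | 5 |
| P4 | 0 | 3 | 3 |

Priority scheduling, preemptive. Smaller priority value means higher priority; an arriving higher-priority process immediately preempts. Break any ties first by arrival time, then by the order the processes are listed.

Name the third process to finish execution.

Schedule: | P4 0-1 | P1 1-7 | P0 7-12 | P1 12-13 | P4 13-15 | P2 15-17 | P3 17-25 |
Completion: P0=12  P1=13  P2=17  P3=25  P4=15
Turnaround (C−A): P0=5  P1=12  P2=17  P3=23  P4=15
Finish order: P0 → P1 → P4 → P2 → P3

P4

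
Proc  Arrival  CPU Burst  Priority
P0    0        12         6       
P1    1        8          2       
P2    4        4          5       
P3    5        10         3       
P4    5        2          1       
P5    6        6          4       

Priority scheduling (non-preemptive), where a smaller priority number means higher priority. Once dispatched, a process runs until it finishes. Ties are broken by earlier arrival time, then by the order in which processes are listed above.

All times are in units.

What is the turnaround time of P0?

12

Gantt: | P0 0-12 | P4 12-14 | P1 14-22 | P3 22-32 | P5 32-38 | P2 38-42 |
Completion: P0=12  P1=22  P2=42  P3=32  P4=14  P5=38
Turnaround (C−A): P0=12  P1=21  P2=38  P3=27  P4=9  P5=32
Turnaround(P0) = completion − arrival = 12 − 0 = 12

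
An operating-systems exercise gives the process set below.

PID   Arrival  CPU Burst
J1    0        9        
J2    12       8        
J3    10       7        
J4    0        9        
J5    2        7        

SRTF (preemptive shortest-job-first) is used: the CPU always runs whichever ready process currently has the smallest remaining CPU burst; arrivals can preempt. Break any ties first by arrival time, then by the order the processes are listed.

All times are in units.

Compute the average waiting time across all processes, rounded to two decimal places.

11.00

Timeline: | J1 0-9 | J5 9-16 | J3 16-23 | J2 23-31 | J4 31-40 |
Completion: J1=9  J2=31  J3=23  J4=40  J5=16
Waiting times: J1=0, J2=11, J3=6, J4=31, J5=7
Average waiting = (0+11+6+31+7) / 5 = 55/5 = 11.00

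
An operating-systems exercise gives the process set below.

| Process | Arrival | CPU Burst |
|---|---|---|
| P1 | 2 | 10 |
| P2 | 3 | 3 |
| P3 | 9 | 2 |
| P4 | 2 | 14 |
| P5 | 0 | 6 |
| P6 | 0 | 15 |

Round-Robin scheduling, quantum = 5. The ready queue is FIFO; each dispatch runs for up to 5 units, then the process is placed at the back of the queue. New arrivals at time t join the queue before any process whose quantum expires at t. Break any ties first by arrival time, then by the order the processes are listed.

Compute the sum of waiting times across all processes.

Schedule: | P5 0-5 | P6 5-10 | P1 10-15 | P4 15-20 | P2 20-23 | P5 23-24 | P3 24-26 | P6 26-31 | P1 31-36 | P4 36-41 | P6 41-46 | P4 46-50 |
Completion: P1=36  P2=23  P3=26  P4=50  P5=24  P6=46
Turnaround (C−A): P1=34  P2=20  P3=17  P4=48  P5=24  P6=46
Waiting = turnaround − burst: P1=24, P2=17, P3=15, P4=34, P5=18, P6=31
Total waiting = 24 + 17 + 15 + 34 + 18 + 31 = 139

139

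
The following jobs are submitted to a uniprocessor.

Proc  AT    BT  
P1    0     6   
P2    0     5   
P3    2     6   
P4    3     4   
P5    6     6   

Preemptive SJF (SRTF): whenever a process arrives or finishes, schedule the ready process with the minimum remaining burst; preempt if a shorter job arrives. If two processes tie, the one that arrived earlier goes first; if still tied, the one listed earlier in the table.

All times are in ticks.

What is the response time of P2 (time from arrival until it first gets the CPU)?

Schedule: | P2 0-5 | P4 5-9 | P1 9-15 | P3 15-21 | P5 21-27 |
Completion: P1=15  P2=5  P3=21  P4=9  P5=27
Turnaround (C−A): P1=15  P2=5  P3=19  P4=6  P5=21
Response(P2) = first start − arrival = 0 − 0 = 0

0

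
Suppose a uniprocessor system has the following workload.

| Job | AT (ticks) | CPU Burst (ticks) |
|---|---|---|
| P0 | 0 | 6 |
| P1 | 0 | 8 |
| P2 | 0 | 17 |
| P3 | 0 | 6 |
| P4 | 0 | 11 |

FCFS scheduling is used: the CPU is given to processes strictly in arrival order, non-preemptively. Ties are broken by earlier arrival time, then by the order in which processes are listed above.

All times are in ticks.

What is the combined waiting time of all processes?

88

Timeline: | P0 0-6 | P1 6-14 | P2 14-31 | P3 31-37 | P4 37-48 |
Completion: P0=6  P1=14  P2=31  P3=37  P4=48
Waiting = turnaround − burst: P0=0, P1=6, P2=14, P3=31, P4=37
Total waiting = 0 + 6 + 14 + 31 + 37 = 88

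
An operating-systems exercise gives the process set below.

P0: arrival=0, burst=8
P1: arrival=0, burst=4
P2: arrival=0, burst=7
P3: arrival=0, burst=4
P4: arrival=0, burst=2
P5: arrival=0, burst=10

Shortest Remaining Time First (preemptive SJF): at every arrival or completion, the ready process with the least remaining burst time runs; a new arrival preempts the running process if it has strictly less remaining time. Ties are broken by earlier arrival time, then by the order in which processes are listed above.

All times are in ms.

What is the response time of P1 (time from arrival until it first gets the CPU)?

2

Timeline: | P4 0-2 | P1 2-6 | P3 6-10 | P2 10-17 | P0 17-25 | P5 25-35 |
Completion: P0=25  P1=6  P2=17  P3=10  P4=2  P5=35
Response(P1) = first start − arrival = 2 − 0 = 2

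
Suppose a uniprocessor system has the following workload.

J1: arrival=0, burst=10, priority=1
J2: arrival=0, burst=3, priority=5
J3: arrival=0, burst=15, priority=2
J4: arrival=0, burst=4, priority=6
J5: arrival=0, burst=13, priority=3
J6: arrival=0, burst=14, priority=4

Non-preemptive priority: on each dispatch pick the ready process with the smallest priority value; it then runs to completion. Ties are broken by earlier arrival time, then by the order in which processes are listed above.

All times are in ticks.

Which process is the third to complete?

Gantt: | J1 0-10 | J3 10-25 | J5 25-38 | J6 38-52 | J2 52-55 | J4 55-59 |
Completion: J1=10  J2=55  J3=25  J4=59  J5=38  J6=52
Finish order: J1 → J3 → J5 → J6 → J2 → J4

J5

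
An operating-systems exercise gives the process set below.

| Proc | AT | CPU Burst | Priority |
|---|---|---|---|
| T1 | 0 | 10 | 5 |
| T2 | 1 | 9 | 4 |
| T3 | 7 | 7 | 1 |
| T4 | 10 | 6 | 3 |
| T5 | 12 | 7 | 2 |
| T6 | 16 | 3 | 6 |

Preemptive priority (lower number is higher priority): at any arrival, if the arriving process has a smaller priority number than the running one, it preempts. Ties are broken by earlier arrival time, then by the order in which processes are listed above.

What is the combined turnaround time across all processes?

Timeline: | T1 0-1 | T2 1-7 | T3 7-14 | T5 14-21 | T4 21-27 | T2 27-30 | T1 30-39 | T6 39-42 |
Completion: T1=39  T2=30  T3=14  T4=27  T5=21  T6=42
Turnaround = completion − arrival: T1=39, T2=29, T3=7, T4=17, T5=9, T6=26
Total turnaround = 39 + 29 + 7 + 17 + 9 + 26 = 127

127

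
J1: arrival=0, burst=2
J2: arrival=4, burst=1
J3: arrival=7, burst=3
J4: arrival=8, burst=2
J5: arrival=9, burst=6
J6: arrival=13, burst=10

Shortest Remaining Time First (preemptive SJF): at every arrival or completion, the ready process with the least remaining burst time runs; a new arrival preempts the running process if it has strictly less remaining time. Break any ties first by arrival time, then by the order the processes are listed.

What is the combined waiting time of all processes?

Gantt: | J1 0-2 | idle 2-4 | J2 4-5 | idle 5-7 | J3 7-10 | J4 10-12 | J5 12-18 | J6 18-28 |
Completion: J1=2  J2=5  J3=10  J4=12  J5=18  J6=28
Turnaround (C−A): J1=2  J2=1  J3=3  J4=4  J5=9  J6=15
Waiting = turnaround − burst: J1=0, J2=0, J3=0, J4=2, J5=3, J6=5
Total waiting = 0 + 0 + 0 + 2 + 3 + 5 = 10

10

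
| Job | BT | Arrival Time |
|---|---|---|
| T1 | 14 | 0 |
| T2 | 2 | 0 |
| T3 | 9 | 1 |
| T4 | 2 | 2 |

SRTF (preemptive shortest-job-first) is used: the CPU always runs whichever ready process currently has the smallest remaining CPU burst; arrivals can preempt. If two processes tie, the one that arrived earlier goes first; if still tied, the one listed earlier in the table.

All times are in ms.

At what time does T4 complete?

4

Gantt: | T2 0-2 | T4 2-4 | T3 4-13 | T1 13-27 |
Completion: T1=27  T2=2  T3=13  T4=4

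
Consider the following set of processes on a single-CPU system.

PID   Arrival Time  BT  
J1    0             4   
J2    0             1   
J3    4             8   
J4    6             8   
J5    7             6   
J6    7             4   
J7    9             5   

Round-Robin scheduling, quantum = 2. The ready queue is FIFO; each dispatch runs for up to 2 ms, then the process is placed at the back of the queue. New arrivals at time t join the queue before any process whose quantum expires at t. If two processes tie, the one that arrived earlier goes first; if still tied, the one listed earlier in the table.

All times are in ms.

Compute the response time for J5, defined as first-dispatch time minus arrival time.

Gantt: | J1 0-2 | J2 2-3 | J1 3-5 | J3 5-7 | J4 7-9 | J5 9-11 | J6 11-13 | J3 13-15 | J7 15-17 | J4 17-19 | J5 19-21 | J6 21-23 | J3 23-25 | J7 25-27 | J4 27-29 | J5 29-31 | J3 31-33 | J7 33-34 | J4 34-36 |
Completion: J1=5  J2=3  J3=33  J4=36  J5=31  J6=23  J7=34
Turnaround (C−A): J1=5  J2=3  J3=29  J4=30  J5=24  J6=16  J7=25
Response(J5) = first start − arrival = 9 − 7 = 2

2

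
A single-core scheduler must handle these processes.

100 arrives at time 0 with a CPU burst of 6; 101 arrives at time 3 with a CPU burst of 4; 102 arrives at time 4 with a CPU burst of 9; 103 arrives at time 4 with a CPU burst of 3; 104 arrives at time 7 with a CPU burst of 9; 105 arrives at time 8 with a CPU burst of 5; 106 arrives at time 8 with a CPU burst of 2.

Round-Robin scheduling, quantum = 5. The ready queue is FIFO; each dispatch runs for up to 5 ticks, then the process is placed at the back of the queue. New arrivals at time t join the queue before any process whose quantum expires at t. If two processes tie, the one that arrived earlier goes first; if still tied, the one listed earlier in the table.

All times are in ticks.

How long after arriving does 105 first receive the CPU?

Timeline: | 100 0-5 | 101 5-9 | 102 9-14 | 103 14-17 | 100 17-18 | 104 18-23 | 105 23-28 | 106 28-30 | 102 30-34 | 104 34-38 |
Completion: 100=18  101=9  102=34  103=17  104=38  105=28  106=30
Turnaround (C−A): 100=18  101=6  102=30  103=13  104=31  105=20  106=22
Response(105) = first start − arrival = 23 − 8 = 15

15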